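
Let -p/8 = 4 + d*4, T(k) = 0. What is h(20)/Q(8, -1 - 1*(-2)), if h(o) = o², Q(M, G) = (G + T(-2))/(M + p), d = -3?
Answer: 28800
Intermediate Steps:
p = 64 (p = -8*(4 - 3*4) = -8*(4 - 12) = -8*(-8) = 64)
Q(M, G) = G/(64 + M) (Q(M, G) = (G + 0)/(M + 64) = G/(64 + M))
h(20)/Q(8, -1 - 1*(-2)) = 20²/(((-1 - 1*(-2))/(64 + 8))) = 400/(((-1 + 2)/72)) = 400/((1*(1/72))) = 400/(1/72) = 400*72 = 28800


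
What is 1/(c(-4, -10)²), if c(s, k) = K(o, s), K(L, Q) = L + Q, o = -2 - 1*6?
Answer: 1/144 ≈ 0.0069444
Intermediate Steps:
o = -8 (o = -2 - 6 = -8)
c(s, k) = -8 + s
1/(c(-4, -10)²) = 1/((-8 - 4)²) = 1/((-12)²) = 1/144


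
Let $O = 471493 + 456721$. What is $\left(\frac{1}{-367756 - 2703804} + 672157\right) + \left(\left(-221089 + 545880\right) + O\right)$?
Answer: $\frac{5913250592719}{3071560} \approx 1.9252 \cdot 10^{6}$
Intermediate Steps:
$O = 928214$
$\left(\frac{1}{-367756 - 2703804} + 672157\right) + \left(\left(-221089 + 545880\right) + O\right) = \left(\frac{1}{-367756 - 2703804} + 672157\right) + \left(\left(-221089 + 545880\right) + 928214\right) = \left(\frac{1}{-3071560} + 672157\right) + \left(324791 + 928214\right) = \left(- \frac{1}{3071560} + 672157\right) + 1253005 = \frac{2064570554919}{3071560} + 1253005 = \frac{5913250592719}{3071560}$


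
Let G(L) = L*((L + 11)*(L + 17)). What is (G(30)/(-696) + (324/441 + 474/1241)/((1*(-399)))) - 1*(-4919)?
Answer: 4536888575949/938161252 ≈ 4835.9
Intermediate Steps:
G(L) = L*(11 + L)*(17 + L) (G(L) = L*((11 + L)*(17 + L)) = L*(11 + L)*(17 + L))
(G(30)/(-696) + (324/441 + 474/1241)/((1*(-399)))) - 1*(-4919) = ((30*(187 + 30**2 + 28*30))/(-696) + (324/441 + 474/1241)/((1*(-399)))) - 1*(-4919) = ((30*(187 + 900 + 840))*(-1/696) + (324*(1/441) + 474*(1/1241))/(-399)) + 4919 = ((30*1927)*(-1/696) + (36/49 + 474/1241)*(-1/399)) + 4919 = (57810*(-1/696) + (67902/60809)*(-1/399)) + 4919 = (-9635/116 - 22634/8087597) + 4919 = -77926622639/938161252 + 4919 = 4536888575949/938161252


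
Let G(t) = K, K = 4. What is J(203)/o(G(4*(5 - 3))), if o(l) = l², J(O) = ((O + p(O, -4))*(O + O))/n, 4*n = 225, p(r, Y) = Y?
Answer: 40397/450 ≈ 89.771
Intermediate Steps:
n = 225/4 (n = (¼)*225 = 225/4 ≈ 56.250)
G(t) = 4
J(O) = 8*O*(-4 + O)/225 (J(O) = ((O - 4)*(O + O))/(225/4) = ((-4 + O)*(2*O))*(4/225) = (2*O*(-4 + O))*(4/225) = 8*O*(-4 + O)/225)
J(203)/o(G(4*(5 - 3))) = ((8/225)*203*(-4 + 203))/(4²) = ((8/225)*203*199)/16 = (323176/225)*(1/16) = 40397/450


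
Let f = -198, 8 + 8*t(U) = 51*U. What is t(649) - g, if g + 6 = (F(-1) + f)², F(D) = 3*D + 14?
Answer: -246613/8 ≈ -30827.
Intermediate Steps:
F(D) = 14 + 3*D
t(U) = -1 + 51*U/8 (t(U) = -1 + (51*U)/8 = -1 + 51*U/8)
g = 34963 (g = -6 + ((14 + 3*(-1)) - 198)² = -6 + ((14 - 3) - 198)² = -6 + (11 - 198)² = -6 + (-187)² = -6 + 34969 = 34963)
t(649) - g = (-1 + (51/8)*649) - 1*34963 = (-1 + 33099/8) - 34963 = 33091/8 - 34963 = -246613/8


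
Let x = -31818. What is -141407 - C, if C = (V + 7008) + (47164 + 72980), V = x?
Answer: -236741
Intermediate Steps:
V = -31818
C = 95334 (C = (-31818 + 7008) + (47164 + 72980) = -24810 + 120144 = 95334)
-141407 - C = -141407 - 1*95334 = -141407 - 95334 = -236741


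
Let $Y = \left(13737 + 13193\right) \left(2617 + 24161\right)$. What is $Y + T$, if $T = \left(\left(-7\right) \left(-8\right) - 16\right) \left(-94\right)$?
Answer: $721127780$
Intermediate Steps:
$T = -3760$ ($T = \left(56 - 16\right) \left(-94\right) = 40 \left(-94\right) = -3760$)
$Y = 721131540$ ($Y = 26930 \cdot 26778 = 721131540$)
$Y + T = 721131540 - 3760 = 721127780$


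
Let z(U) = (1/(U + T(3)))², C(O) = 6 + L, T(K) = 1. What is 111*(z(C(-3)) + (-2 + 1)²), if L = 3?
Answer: 11211/100 ≈ 112.11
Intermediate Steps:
C(O) = 9 (C(O) = 6 + 3 = 9)
z(U) = (1 + U)⁻² (z(U) = (1/(U + 1))² = (1/(1 + U))² = (1 + U)⁻²)
111*(z(C(-3)) + (-2 + 1)²) = 111*((1 + 9)⁻² + (-2 + 1)²) = 111*(10⁻² + (-1)²) = 111*(1/100 + 1) = 111*(101/100) = 11211/100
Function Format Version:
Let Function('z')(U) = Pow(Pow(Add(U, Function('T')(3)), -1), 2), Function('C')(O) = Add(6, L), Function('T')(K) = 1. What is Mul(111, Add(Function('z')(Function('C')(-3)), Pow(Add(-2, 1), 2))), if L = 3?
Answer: Rational(11211, 100) ≈ 112.11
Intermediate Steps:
Function('C')(O) = 9 (Function('C')(O) = Add(6, 3) = 9)
Function('z')(U) = Pow(Add(1, U), -2) (Function('z')(U) = Pow(Pow(Add(U, 1), -1), 2) = Pow(Pow(Add(1, U), -1), 2) = Pow(Add(1, U), -2))
Mul(111, Add(Function('z')(Function('C')(-3)), Pow(Add(-2, 1), 2))) = Mul(111, Add(Pow(Add(1, 9), -2), Pow(Add(-2, 1), 2))) = Mul(111, Add(Pow(10, -2), Pow(-1, 2))) = Mul(111, Add(Rational(1, 100), 1)) = Mul(111, Rational(101, 100)) = Rational(11211, 100)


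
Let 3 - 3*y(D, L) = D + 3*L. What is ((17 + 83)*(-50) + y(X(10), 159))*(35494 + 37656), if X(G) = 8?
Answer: -1132508300/3 ≈ -3.7750e+8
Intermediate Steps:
y(D, L) = 1 - L - D/3 (y(D, L) = 1 - (D + 3*L)/3 = 1 + (-L - D/3) = 1 - L - D/3)
((17 + 83)*(-50) + y(X(10), 159))*(35494 + 37656) = ((17 + 83)*(-50) + (1 - 1*159 - ⅓*8))*(35494 + 37656) = (100*(-50) + (1 - 159 - 8/3))*73150 = (-5000 - 482/3)*73150 = -15482/3*73150 = -1132508300/3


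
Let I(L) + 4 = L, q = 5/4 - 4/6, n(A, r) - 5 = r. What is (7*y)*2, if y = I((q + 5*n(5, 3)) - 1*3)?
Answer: 2821/6 ≈ 470.17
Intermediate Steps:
n(A, r) = 5 + r
q = 7/12 (q = 5*(¼) - 4*⅙ = 5/4 - ⅔ = 7/12 ≈ 0.58333)
I(L) = -4 + L
y = 403/12 (y = -4 + ((7/12 + 5*(5 + 3)) - 1*3) = -4 + ((7/12 + 5*8) - 3) = -4 + ((7/12 + 40) - 3) = -4 + (487/12 - 3) = -4 + 451/12 = 403/12 ≈ 33.583)
(7*y)*2 = (7*(403/12))*2 = (2821/12)*2 = 2821/6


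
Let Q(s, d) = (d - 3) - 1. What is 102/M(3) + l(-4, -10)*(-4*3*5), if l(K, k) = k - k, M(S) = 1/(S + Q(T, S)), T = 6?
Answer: 204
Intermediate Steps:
Q(s, d) = -4 + d (Q(s, d) = (-3 + d) - 1 = -4 + d)
M(S) = 1/(-4 + 2*S) (M(S) = 1/(S + (-4 + S)) = 1/(-4 + 2*S))
l(K, k) = 0
102/M(3) + l(-4, -10)*(-4*3*5) = 102/((1/(2*(-2 + 3)))) + 0*(-4*3*5) = 102/(((½)/1)) + 0*(-12*5) = 102/(((½)*1)) + 0*(-60) = 102/(½) + 0 = 102*2 + 0 = 204 + 0 = 204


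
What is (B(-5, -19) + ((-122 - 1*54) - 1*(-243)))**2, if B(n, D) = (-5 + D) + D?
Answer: 576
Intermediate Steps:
B(n, D) = -5 + 2*D
(B(-5, -19) + ((-122 - 1*54) - 1*(-243)))**2 = ((-5 + 2*(-19)) + ((-122 - 1*54) - 1*(-243)))**2 = ((-5 - 38) + ((-122 - 54) + 243))**2 = (-43 + (-176 + 243))**2 = (-43 + 67)**2 = 24**2 = 576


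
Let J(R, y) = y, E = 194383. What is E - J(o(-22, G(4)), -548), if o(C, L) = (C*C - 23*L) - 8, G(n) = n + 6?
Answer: 194931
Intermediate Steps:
G(n) = 6 + n
o(C, L) = -8 + C**2 - 23*L (o(C, L) = (C**2 - 23*L) - 8 = -8 + C**2 - 23*L)
E - J(o(-22, G(4)), -548) = 194383 - 1*(-548) = 194383 + 548 = 194931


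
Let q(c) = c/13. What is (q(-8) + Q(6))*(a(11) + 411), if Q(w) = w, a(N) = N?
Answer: 29540/13 ≈ 2272.3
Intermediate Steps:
q(c) = c/13 (q(c) = c*(1/13) = c/13)
(q(-8) + Q(6))*(a(11) + 411) = ((1/13)*(-8) + 6)*(11 + 411) = (-8/13 + 6)*422 = (70/13)*422 = 29540/13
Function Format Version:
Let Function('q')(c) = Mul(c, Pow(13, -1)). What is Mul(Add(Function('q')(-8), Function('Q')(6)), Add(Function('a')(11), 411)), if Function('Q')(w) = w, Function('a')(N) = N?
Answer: Rational(29540, 13) ≈ 2272.3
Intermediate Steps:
Function('q')(c) = Mul(Rational(1, 13), c) (Function('q')(c) = Mul(c, Rational(1, 13)) = Mul(Rational(1, 13), c))
Mul(Add(Function('q')(-8), Function('Q')(6)), Add(Function('a')(11), 411)) = Mul(Add(Mul(Rational(1, 13), -8), 6), Add(11, 411)) = Mul(Add(Rational(-8, 13), 6), 422) = Mul(Rational(70, 13), 422) = Rational(29540, 13)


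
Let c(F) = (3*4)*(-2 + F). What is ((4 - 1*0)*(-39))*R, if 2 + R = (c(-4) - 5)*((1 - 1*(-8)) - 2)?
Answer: 84396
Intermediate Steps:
c(F) = -24 + 12*F (c(F) = 12*(-2 + F) = -24 + 12*F)
R = -541 (R = -2 + ((-24 + 12*(-4)) - 5)*((1 - 1*(-8)) - 2) = -2 + ((-24 - 48) - 5)*((1 + 8) - 2) = -2 + (-72 - 5)*(9 - 2) = -2 - 77*7 = -2 - 539 = -541)
((4 - 1*0)*(-39))*R = ((4 - 1*0)*(-39))*(-541) = ((4 + 0)*(-39))*(-541) = (4*(-39))*(-541) = -156*(-541) = 84396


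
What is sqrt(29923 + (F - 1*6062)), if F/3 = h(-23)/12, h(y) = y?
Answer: sqrt(95421)/2 ≈ 154.45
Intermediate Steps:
F = -23/4 (F = 3*(-23/12) = -23/4 ≈ -5.7500)
sqrt(29923 + (F - 1*6062)) = sqrt(29923 + (-23/4 - 1*6062)) = sqrt(29923 + (-23/4 - 6062)) = sqrt(29923 - 24271/4) = sqrt(95421/4) = sqrt(95421)/2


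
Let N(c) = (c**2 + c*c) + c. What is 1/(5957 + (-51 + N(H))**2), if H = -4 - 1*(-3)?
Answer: 1/8457 ≈ 0.00011825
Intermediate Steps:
H = -1 (H = -4 + 3 = -1)
N(c) = c + 2*c**2 (N(c) = (c**2 + c**2) + c = 2*c**2 + c = c + 2*c**2)
1/(5957 + (-51 + N(H))**2) = 1/(5957 + (-51 - (1 + 2*(-1)))**2) = 1/(5957 + (-51 - (1 - 2))**2) = 1/(5957 + (-51 - 1*(-1))**2) = 1/(5957 + (-51 + 1)**2) = 1/(5957 + (-50)**2) = 1/(5957 + 2500) = 1/8457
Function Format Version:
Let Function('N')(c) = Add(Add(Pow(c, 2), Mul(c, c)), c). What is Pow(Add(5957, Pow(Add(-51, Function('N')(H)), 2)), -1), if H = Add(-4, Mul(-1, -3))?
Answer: Rational(1, 8457) ≈ 0.00011825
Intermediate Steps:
H = -1 (H = Add(-4, 3) = -1)
Function('N')(c) = Add(c, Mul(2, Pow(c, 2))) (Function('N')(c) = Add(Add(Pow(c, 2), Pow(c, 2)), c) = Add(Mul(2, Pow(c, 2)), c) = Add(c, Mul(2, Pow(c, 2))))
Pow(Add(5957, Pow(Add(-51, Function('N')(H)), 2)), -1) = Pow(Add(5957, Pow(Add(-51, Mul(-1, Add(1, Mul(2, -1)))), 2)), -1) = Pow(Add(5957, Pow(Add(-51, Mul(-1, Add(1, -2))), 2)), -1) = Pow(Add(5957, Pow(Add(-51, Mul(-1, -1)), 2)), -1) = Pow(Add(5957, Pow(Add(-51, 1), 2)), -1) = Pow(Add(5957, Pow(-50, 2)), -1) = Pow(Add(5957, 2500), -1) = Pow(8457, -1) = Rational(1, 8457)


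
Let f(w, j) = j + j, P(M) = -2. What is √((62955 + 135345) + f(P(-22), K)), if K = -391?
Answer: √197518 ≈ 444.43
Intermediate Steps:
f(w, j) = 2*j
√((62955 + 135345) + f(P(-22), K)) = √((62955 + 135345) + 2*(-391)) = √(198300 - 782) = √197518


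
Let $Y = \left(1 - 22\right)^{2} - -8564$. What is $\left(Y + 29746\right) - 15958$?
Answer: $22793$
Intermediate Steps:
$Y = 9005$ ($Y = \left(-21\right)^{2} + 8564 = 441 + 8564 = 9005$)
$\left(Y + 29746\right) - 15958 = \left(9005 + 29746\right) - 15958 = 38751 - 15958 = 22793$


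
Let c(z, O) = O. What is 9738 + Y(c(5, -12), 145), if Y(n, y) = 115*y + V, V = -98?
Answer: 26315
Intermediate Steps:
Y(n, y) = -98 + 115*y (Y(n, y) = 115*y - 98 = -98 + 115*y)
9738 + Y(c(5, -12), 145) = 9738 + (-98 + 115*145) = 9738 + (-98 + 16675) = 9738 + 16577 = 26315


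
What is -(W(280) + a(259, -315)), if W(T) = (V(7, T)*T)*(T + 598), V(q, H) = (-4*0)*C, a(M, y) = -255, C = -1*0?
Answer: 255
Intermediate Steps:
C = 0
V(q, H) = 0 (V(q, H) = -4*0*0 = 0*0 = 0)
W(T) = 0 (W(T) = (0*T)*(T + 598) = 0*(598 + T) = 0)
-(W(280) + a(259, -315)) = -(0 - 255) = -1*(-255) = 255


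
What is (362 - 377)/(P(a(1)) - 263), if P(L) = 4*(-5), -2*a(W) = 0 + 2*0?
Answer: 15/283 ≈ 0.053004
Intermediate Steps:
a(W) = 0 (a(W) = -(0 + 2*0)/2 = -(0 + 0)/2 = -1/2*0 = 0)
P(L) = -20
(362 - 377)/(P(a(1)) - 263) = (362 - 377)/(-20 - 263) = -15/(-283) = -15*(-1/283) = 15/283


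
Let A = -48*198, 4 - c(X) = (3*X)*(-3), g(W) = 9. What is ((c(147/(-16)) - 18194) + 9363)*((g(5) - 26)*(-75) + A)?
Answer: 1173085095/16 ≈ 7.3318e+7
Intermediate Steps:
c(X) = 4 + 9*X (c(X) = 4 - 3*X*(-3) = 4 - (-9)*X = 4 + 9*X)
A = -9504
((c(147/(-16)) - 18194) + 9363)*((g(5) - 26)*(-75) + A) = (((4 + 9*(147/(-16))) - 18194) + 9363)*((9 - 26)*(-75) - 9504) = (((4 + 9*(147*(-1/16))) - 18194) + 9363)*(-17*(-75) - 9504) = (((4 + 9*(-147/16)) - 18194) + 9363)*(1275 - 9504) = (((4 - 1323/16) - 18194) + 9363)*(-8229) = ((-1259/16 - 18194) + 9363)*(-8229) = (-292363/16 + 9363)*(-8229) = -142555/16*(-8229) = 1173085095/16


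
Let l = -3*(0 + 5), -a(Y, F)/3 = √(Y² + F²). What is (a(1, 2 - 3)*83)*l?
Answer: 3735*√2 ≈ 5282.1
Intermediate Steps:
a(Y, F) = -3*√(F² + Y²) (a(Y, F) = -3*√(Y² + F²) = -3*√(F² + Y²))
l = -15 (l = -3*5 = -15)
(a(1, 2 - 3)*83)*l = (-3*√((2 - 3)² + 1²)*83)*(-15) = (-3*√((-1)² + 1)*83)*(-15) = (-3*√(1 + 1)*83)*(-15) = (-3*√2*83)*(-15) = -249*√2*(-15) = 3735*√2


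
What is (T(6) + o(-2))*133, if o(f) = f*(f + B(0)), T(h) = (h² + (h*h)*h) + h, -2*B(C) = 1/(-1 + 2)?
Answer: 34979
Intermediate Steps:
B(C) = -½ (B(C) = -1/(2*(-1 + 2)) = -½/1 = -½*1 = -½)
T(h) = h + h² + h³ (T(h) = (h² + h²*h) + h = (h² + h³) + h = h + h² + h³)
o(f) = f*(-½ + f) (o(f) = f*(f - ½) = f*(-½ + f))
(T(6) + o(-2))*133 = (6*(1 + 6 + 6²) - 2*(-½ - 2))*133 = (6*(1 + 6 + 36) - 2*(-5/2))*133 = (6*43 + 5)*133 = (258 + 5)*133 = 263*133 = 34979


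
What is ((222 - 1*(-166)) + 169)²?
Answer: 310249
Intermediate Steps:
((222 - 1*(-166)) + 169)² = ((222 + 166) + 169)² = (388 + 169)² = 557² = 310249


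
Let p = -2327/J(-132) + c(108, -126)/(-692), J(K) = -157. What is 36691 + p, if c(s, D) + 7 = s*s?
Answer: 3986037139/108644 ≈ 36689.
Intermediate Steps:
c(s, D) = -7 + s**2 (c(s, D) = -7 + s*s = -7 + s**2)
p = -219865/108644 (p = -2327/(-157) + (-7 + 108**2)/(-692) = -2327*(-1/157) + (-7 + 11664)*(-1/692) = 2327/157 + 11657*(-1/692) = 2327/157 - 11657/692 = -219865/108644 ≈ -2.0237)
36691 + p = 36691 - 219865/108644 = 3986037139/108644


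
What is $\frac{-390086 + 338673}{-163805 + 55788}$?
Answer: $\frac{51413}{108017} \approx 0.47597$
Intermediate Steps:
$\frac{-390086 + 338673}{-163805 + 55788} = - \frac{51413}{-108017} = \left(-51413\right) \left(- \frac{1}{108017}\right) = \frac{51413}{108017}$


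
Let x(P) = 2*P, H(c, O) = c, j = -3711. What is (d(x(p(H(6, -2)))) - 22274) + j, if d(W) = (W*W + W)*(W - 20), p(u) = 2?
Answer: -26305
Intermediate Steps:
d(W) = (-20 + W)*(W + W²) (d(W) = (W² + W)*(-20 + W) = (W + W²)*(-20 + W) = (-20 + W)*(W + W²))
(d(x(p(H(6, -2)))) - 22274) + j = ((2*2)*(-20 + (2*2)² - 38*2) - 22274) - 3711 = (4*(-20 + 4² - 19*4) - 22274) - 3711 = (4*(-20 + 16 - 76) - 22274) - 3711 = (4*(-80) - 22274) - 3711 = (-320 - 22274) - 3711 = -22594 - 3711 = -26305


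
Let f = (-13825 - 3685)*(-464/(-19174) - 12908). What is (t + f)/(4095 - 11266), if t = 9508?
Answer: -2166932010836/68748377 ≈ -31520.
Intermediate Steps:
f = 2166840857640/9587 (f = -17510*(-464*(-1/19174) - 12908) = -17510*(232/9587 - 12908) = -17510*(-123748764/9587) = 2166840857640/9587 ≈ 2.2602e+8)
(t + f)/(4095 - 11266) = (9508 + 2166840857640/9587)/(4095 - 11266) = (2166932010836/9587)/(-7171) = (2166932010836/9587)*(-1/7171) = -2166932010836/68748377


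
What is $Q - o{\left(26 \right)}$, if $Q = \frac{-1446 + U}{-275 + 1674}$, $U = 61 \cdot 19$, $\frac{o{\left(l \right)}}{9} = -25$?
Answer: $\frac{314488}{1399} \approx 224.79$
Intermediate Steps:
$o{\left(l \right)} = -225$ ($o{\left(l \right)} = 9 \left(-25\right) = -225$)
$U = 1159$
$Q = - \frac{287}{1399}$ ($Q = \frac{-1446 + 1159}{-275 + 1674} = - \frac{287}{1399} \approx -0.20515$)
$Q - o{\left(26 \right)} = - \frac{287}{1399} - -225 = - \frac{287}{1399} + 225 = \frac{314488}{1399}$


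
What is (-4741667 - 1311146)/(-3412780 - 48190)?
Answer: 6052813/3460970 ≈ 1.7489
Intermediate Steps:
(-4741667 - 1311146)/(-3412780 - 48190) = -6052813/(-3460970) = -6052813*(-1/3460970) = 6052813/3460970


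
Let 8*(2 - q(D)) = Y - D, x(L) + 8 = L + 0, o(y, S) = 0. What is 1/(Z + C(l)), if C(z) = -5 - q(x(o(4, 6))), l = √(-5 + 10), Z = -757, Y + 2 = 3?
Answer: -8/6103 ≈ -0.0013108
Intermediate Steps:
Y = 1 (Y = -2 + 3 = 1)
x(L) = -8 + L (x(L) = -8 + (L + 0) = -8 + L)
q(D) = 15/8 + D/8 (q(D) = 2 - (1 - D)/8 = 2 + (-⅛ + D/8) = 15/8 + D/8)
l = √5 ≈ 2.2361
C(z) = -47/8 (C(z) = -5 - (15/8 + (-8 + 0)/8) = -5 - (15/8 + (⅛)*(-8)) = -5 - (15/8 - 1) = -5 - 1*7/8 = -5 - 7/8 = -47/8)
1/(Z + C(l)) = 1/(-757 - 47/8) = 1/(-6103/8) = -8/6103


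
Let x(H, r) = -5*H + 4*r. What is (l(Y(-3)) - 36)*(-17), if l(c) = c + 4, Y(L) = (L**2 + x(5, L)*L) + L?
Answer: -1445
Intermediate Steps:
Y(L) = L + L**2 + L*(-25 + 4*L) (Y(L) = (L**2 + (-5*5 + 4*L)*L) + L = (L**2 + (-25 + 4*L)*L) + L = (L**2 + L*(-25 + 4*L)) + L = L + L**2 + L*(-25 + 4*L))
l(c) = 4 + c
(l(Y(-3)) - 36)*(-17) = ((4 - 3*(-24 + 5*(-3))) - 36)*(-17) = ((4 - 3*(-24 - 15)) - 36)*(-17) = ((4 - 3*(-39)) - 36)*(-17) = ((4 + 117) - 36)*(-17) = (121 - 36)*(-17) = 85*(-17) = -1445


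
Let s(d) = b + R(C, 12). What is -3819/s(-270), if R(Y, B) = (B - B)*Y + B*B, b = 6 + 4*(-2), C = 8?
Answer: -3819/142 ≈ -26.894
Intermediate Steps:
b = -2 (b = 6 - 8 = -2)
R(Y, B) = B² (R(Y, B) = 0*Y + B² = 0 + B² = B²)
s(d) = 142 (s(d) = -2 + 12² = -2 + 144 = 142)
-3819/s(-270) = -3819/142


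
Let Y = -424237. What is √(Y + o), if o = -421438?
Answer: 5*I*√33827 ≈ 919.61*I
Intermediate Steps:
√(Y + o) = √(-424237 - 421438) = √(-845675) = 5*I*√33827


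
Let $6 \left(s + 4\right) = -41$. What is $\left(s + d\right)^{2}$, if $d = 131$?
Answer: $\frac{519841}{36} \approx 14440.0$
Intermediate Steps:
$s = - \frac{65}{6}$ ($s = -4 + \frac{1}{6} \left(-41\right) = -4 - \frac{41}{6} = - \frac{65}{6} \approx -10.833$)
$\left(s + d\right)^{2} = \left(- \frac{65}{6} + 131\right)^{2} = \left(\frac{721}{6}\right)^{2} = \frac{519841}{36}$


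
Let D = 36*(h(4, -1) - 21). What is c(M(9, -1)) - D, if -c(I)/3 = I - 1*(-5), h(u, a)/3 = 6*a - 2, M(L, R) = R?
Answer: 1608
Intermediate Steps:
h(u, a) = -6 + 18*a (h(u, a) = 3*(6*a - 2) = 3*(-2 + 6*a) = -6 + 18*a)
D = -1620 (D = 36*((-6 + 18*(-1)) - 21) = 36*((-6 - 18) - 21) = 36*(-24 - 21) = 36*(-45) = -1620)
c(I) = -15 - 3*I (c(I) = -3*(I - 1*(-5)) = -3*(I + 5) = -3*(5 + I) = -15 - 3*I)
c(M(9, -1)) - D = (-15 - 3*(-1)) - 1*(-1620) = (-15 + 3) + 1620 = -12 + 1620 = 1608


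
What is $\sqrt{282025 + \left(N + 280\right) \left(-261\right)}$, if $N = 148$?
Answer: $\sqrt{170317} \approx 412.69$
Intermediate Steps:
$\sqrt{282025 + \left(N + 280\right) \left(-261\right)} = \sqrt{282025 + \left(148 + 280\right) \left(-261\right)} = \sqrt{282025 + 428 \left(-261\right)} = \sqrt{282025 - 111708} = \sqrt{170317}$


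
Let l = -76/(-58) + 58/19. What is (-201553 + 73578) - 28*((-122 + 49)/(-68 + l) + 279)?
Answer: -1190590403/8766 ≈ -1.3582e+5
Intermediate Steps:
l = 2404/551 (l = -76*(-1/58) + 58*(1/19) = 38/29 + 58/19 = 2404/551 ≈ 4.3630)
(-201553 + 73578) - 28*((-122 + 49)/(-68 + l) + 279) = (-201553 + 73578) - 28*((-122 + 49)/(-68 + 2404/551) + 279) = -127975 - 28*(-73/(-35064/551) + 279) = -127975 - 28*(-73*(-551/35064) + 279) = -127975 - 28*(40223/35064 + 279) = -127975 - 28*9823079/35064 = -127975 - 68761553/8766 = -1190590403/8766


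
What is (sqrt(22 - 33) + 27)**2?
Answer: (27 + I*sqrt(11))**2 ≈ 718.0 + 179.1*I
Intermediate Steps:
(sqrt(22 - 33) + 27)**2 = (sqrt(-11) + 27)**2 = (I*sqrt(11) + 27)**2 = (27 + I*sqrt(11))**2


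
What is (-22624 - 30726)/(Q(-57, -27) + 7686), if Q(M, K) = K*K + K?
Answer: -26675/4194 ≈ -6.3603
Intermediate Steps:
Q(M, K) = K + K² (Q(M, K) = K² + K = K + K²)
(-22624 - 30726)/(Q(-57, -27) + 7686) = (-22624 - 30726)/(-27*(1 - 27) + 7686) = -53350/(-27*(-26) + 7686) = -53350/(702 + 7686) = -53350/8388 = -53350*1/8388 = -26675/4194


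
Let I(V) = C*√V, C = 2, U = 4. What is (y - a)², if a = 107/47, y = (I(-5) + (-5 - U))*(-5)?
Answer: 2927564/2209 - 40160*I*√5/47 ≈ 1325.3 - 1910.6*I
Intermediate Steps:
I(V) = 2*√V
y = 45 - 10*I*√5 (y = (2*√(-5) + (-5 - 1*4))*(-5) = (2*(I*√5) + (-5 - 4))*(-5) = (2*I*√5 - 9)*(-5) = (-9 + 2*I*√5)*(-5) = 45 - 10*I*√5 ≈ 45.0 - 22.361*I)
a = 107/47 (a = 107*(1/47) = 107/47 ≈ 2.2766)
(y - a)² = ((45 - 10*I*√5) - 1*107/47)² = ((45 - 10*I*√5) - 107/47)² = (2008/47 - 10*I*√5)²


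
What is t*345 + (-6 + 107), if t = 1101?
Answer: 379946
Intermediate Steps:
t*345 + (-6 + 107) = 1101*345 + (-6 + 107) = 379845 + 101 = 379946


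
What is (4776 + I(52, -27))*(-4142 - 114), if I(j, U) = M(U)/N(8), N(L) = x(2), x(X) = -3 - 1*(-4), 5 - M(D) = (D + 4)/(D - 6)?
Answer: -671384000/33 ≈ -2.0345e+7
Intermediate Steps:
M(D) = 5 - (4 + D)/(-6 + D) (M(D) = 5 - (D + 4)/(D - 6) = 5 - (4 + D)/(-6 + D))
x(X) = 1 (x(X) = -3 + 4 = 1)
N(L) = 1
I(j, U) = 2*(-17 + 2*U)/(-6 + U) (I(j, U) = (2*(-17 + 2*U)/(-6 + U))/1 = (2*(-17 + 2*U)/(-6 + U))*1 = 2*(-17 + 2*U)/(-6 + U))
(4776 + I(52, -27))*(-4142 - 114) = (4776 + 2*(-17 + 2*(-27))/(-6 - 27))*(-4142 - 114) = (4776 + 2*(-17 - 54)/(-33))*(-4256) = (4776 + 2*(-1/33)*(-71))*(-4256) = (4776 + 142/33)*(-4256) = (157750/33)*(-4256) = -671384000/33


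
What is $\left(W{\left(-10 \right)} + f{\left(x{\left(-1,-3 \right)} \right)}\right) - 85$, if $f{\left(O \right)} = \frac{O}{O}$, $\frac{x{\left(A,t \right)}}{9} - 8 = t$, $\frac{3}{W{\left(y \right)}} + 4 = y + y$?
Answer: $- \frac{673}{8} \approx -84.125$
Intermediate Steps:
$W{\left(y \right)} = \frac{3}{-4 + 2 y}$ ($W{\left(y \right)} = \frac{3}{-4 + \left(y + y\right)} = \frac{3}{-4 + 2 y}$)
$x{\left(A,t \right)} = 72 + 9 t$
$f{\left(O \right)} = 1$
$\left(W{\left(-10 \right)} + f{\left(x{\left(-1,-3 \right)} \right)}\right) - 85 = \left(\frac{3}{2 \left(-2 - 10\right)} + 1\right) - 85 = \left(\frac{3}{2 \left(-12\right)} + 1\right) - 85 = \left(\frac{3}{2} \left(- \frac{1}{12}\right) + 1\right) - 85 = \left(- \frac{1}{8} + 1\right) - 85 = \frac{7}{8} - 85 = - \frac{673}{8}$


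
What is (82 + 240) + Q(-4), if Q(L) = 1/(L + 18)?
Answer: 4509/14 ≈ 322.07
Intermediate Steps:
Q(L) = 1/(18 + L)
(82 + 240) + Q(-4) = (82 + 240) + 1/(18 - 4) = 322 + 1/14 = 4509/14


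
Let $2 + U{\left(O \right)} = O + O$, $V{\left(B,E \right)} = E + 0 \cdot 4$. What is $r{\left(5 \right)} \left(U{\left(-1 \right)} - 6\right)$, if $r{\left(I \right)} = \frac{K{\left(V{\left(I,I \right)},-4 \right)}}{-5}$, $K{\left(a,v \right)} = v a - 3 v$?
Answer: $-16$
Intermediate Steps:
$V{\left(B,E \right)} = E$ ($V{\left(B,E \right)} = E + 0 = E$)
$U{\left(O \right)} = -2 + 2 O$ ($U{\left(O \right)} = -2 + \left(O + O\right) = -2 + 2 O$)
$K{\left(a,v \right)} = - 3 v + a v$ ($K{\left(a,v \right)} = a v - 3 v = - 3 v + a v$)
$r{\left(I \right)} = - \frac{12}{5} + \frac{4 I}{5}$ ($r{\left(I \right)} = \frac{\left(-4\right) \left(-3 + I\right)}{-5} = \left(12 - 4 I\right) \left(- \frac{1}{5}\right) = - \frac{12}{5} + \frac{4 I}{5}$)
$r{\left(5 \right)} \left(U{\left(-1 \right)} - 6\right) = \left(- \frac{12}{5} + \frac{4}{5} \cdot 5\right) \left(\left(-2 + 2 \left(-1\right)\right) - 6\right) = \left(- \frac{12}{5} + 4\right) \left(\left(-2 - 2\right) - 6\right) = \frac{8 \left(-4 - 6\right)}{5} = \frac{8}{5} \left(-10\right) = -16$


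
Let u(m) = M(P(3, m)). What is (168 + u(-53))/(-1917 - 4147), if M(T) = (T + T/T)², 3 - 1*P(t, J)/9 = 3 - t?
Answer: -119/758 ≈ -0.15699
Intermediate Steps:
P(t, J) = 9*t (P(t, J) = 27 - 9*(3 - t) = 27 + (-27 + 9*t) = 9*t)
M(T) = (1 + T)² (M(T) = (T + 1)² = (1 + T)²)
u(m) = 784 (u(m) = (1 + 9*3)² = (1 + 27)² = 28² = 784)
(168 + u(-53))/(-1917 - 4147) = (168 + 784)/(-1917 - 4147) = 952/(-6064) = 952*(-1/6064) = -119/758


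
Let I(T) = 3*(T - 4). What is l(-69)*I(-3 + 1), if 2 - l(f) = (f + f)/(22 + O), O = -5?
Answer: -3096/17 ≈ -182.12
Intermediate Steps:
l(f) = 2 - 2*f/17 (l(f) = 2 - (f + f)/(22 - 5) = 2 - 2*f/17)
I(T) = -12 + 3*T (I(T) = 3*(-4 + T) = -12 + 3*T)
l(-69)*I(-3 + 1) = (2 - 2/17*(-69))*(-12 + 3*(-3 + 1)) = (2 + 138/17)*(-12 + 3*(-2)) = 172*(-12 - 6)/17 = (172/17)*(-18) = -3096/17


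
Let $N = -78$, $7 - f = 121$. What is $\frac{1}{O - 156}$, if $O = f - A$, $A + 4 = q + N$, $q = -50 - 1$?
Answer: $- \frac{1}{137} \approx -0.0072993$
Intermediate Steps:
$f = -114$ ($f = 7 - 121 = -114$)
$q = -51$
$A = -133$ ($A = -4 - 129 = -133$)
$O = 19$ ($O = -114 - -133 = -114 + 133 = 19$)
$\frac{1}{O - 156} = \frac{1}{19 - 156} = \frac{1}{-137} = - \frac{1}{137}$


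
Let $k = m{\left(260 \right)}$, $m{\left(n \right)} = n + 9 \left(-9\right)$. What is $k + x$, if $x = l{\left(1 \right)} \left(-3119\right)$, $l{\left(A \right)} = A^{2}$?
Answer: $-2940$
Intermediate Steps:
$m{\left(n \right)} = -81 + n$ ($m{\left(n \right)} = n - 81 = -81 + n$)
$k = 179$ ($k = -81 + 260 = 179$)
$x = -3119$ ($x = 1^{2} \left(-3119\right) = 1 \left(-3119\right) = -3119$)
$k + x = 179 - 3119 = -2940$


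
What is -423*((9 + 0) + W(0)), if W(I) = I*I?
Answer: -3807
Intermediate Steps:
W(I) = I²
-423*((9 + 0) + W(0)) = -423*((9 + 0) + 0²) = -423*(9 + 0) = -423*9 = -3807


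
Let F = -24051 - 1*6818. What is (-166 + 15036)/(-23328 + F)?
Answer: -14870/54197 ≈ -0.27437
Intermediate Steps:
F = -30869 (F = -24051 - 6818 = -30869)
(-166 + 15036)/(-23328 + F) = (-166 + 15036)/(-23328 - 30869) = 14870/(-54197) = 14870*(-1/54197) = -14870/54197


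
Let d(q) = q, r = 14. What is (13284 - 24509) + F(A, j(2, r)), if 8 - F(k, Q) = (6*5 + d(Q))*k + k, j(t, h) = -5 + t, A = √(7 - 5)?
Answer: -11217 - 28*√2 ≈ -11257.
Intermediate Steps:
A = √2 ≈ 1.4142
F(k, Q) = 8 - k - k*(30 + Q) (F(k, Q) = 8 - ((6*5 + Q)*k + k) = 8 - ((30 + Q)*k + k) = 8 - (k*(30 + Q) + k) = 8 - (k + k*(30 + Q)) = 8 + (-k - k*(30 + Q)) = 8 - k - k*(30 + Q))
(13284 - 24509) + F(A, j(2, r)) = (13284 - 24509) + (8 - 31*√2 - (-5 + 2)*√2) = -11225 + (8 - 31*√2 - 1*(-3)*√2) = -11225 + (8 - 31*√2 + 3*√2) = -11225 + (8 - 28*√2) = -11217 - 28*√2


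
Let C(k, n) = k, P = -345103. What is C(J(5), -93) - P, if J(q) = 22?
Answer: 345125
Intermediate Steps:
C(J(5), -93) - P = 22 - 1*(-345103) = 22 + 345103 = 345125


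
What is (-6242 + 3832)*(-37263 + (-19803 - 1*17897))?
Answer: 180660830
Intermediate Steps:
(-6242 + 3832)*(-37263 + (-19803 - 1*17897)) = -2410*(-37263 + (-19803 - 17897)) = -2410*(-37263 - 37700) = -2410*(-74963) = 180660830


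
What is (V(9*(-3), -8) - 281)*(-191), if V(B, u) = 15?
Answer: 50806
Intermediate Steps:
(V(9*(-3), -8) - 281)*(-191) = (15 - 281)*(-191) = -266*(-191) = 50806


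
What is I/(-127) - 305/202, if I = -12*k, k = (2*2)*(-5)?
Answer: -87215/25654 ≈ -3.3997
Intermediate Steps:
k = -20 (k = 4*(-5) = -20)
I = 240 (I = -12*(-20) = 240)
I/(-127) - 305/202 = 240/(-127) - 305/202 = 240*(-1/127) - 305*1/202 = -240/127 - 305/202 = -87215/25654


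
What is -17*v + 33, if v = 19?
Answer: -290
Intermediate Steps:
-17*v + 33 = -17*19 + 33 = -323 + 33 = -290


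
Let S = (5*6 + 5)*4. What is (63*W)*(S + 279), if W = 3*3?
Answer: 237573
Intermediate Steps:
W = 9
S = 140 (S = (30 + 5)*4 = 35*4 = 140)
(63*W)*(S + 279) = (63*9)*(140 + 279) = 567*419 = 237573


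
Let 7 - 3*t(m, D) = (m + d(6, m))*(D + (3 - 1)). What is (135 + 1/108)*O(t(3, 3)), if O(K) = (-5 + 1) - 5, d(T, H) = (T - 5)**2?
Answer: -14581/12 ≈ -1215.1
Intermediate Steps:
d(T, H) = (-5 + T)**2
t(m, D) = 7/3 - (1 + m)*(2 + D)/3 (t(m, D) = 7/3 - (m + (-5 + 6)**2)*(D + (3 - 1))/3 = 7/3 - (m + 1**2)*(D + 2)/3 = 7/3 - (m + 1)*(2 + D)/3 = 7/3 - (1 + m)*(2 + D)/3)
O(K) = -9 (O(K) = -4 - 5 = -9)
(135 + 1/108)*O(t(3, 3)) = (135 + 1/108)*(-9) = (14581/108)*(-9) = -14581/12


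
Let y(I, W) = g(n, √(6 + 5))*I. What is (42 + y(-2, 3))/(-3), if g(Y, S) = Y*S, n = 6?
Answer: -14 + 4*√11 ≈ -0.73350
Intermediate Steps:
g(Y, S) = S*Y
y(I, W) = 6*I*√11 (y(I, W) = (√(6 + 5)*6)*I = (√11*6)*I = (6*√11)*I = 6*I*√11)
(42 + y(-2, 3))/(-3) = (42 + 6*(-2)*√11)/(-3) = (42 - 12*√11)*(-⅓) = -14 + 4*√11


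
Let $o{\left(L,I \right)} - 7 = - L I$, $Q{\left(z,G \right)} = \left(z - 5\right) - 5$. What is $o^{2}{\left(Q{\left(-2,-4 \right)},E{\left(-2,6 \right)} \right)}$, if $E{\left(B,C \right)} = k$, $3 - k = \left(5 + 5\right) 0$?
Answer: $1849$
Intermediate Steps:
$Q{\left(z,G \right)} = -10 + z$ ($Q{\left(z,G \right)} = \left(-5 + z\right) - 5 = -10 + z$)
$k = 3$ ($k = 3 - \left(5 + 5\right) 0 = 3 - 10 \cdot 0 = 3 - 0 = 3 + 0 = 3$)
$E{\left(B,C \right)} = 3$
$o{\left(L,I \right)} = 7 - I L$ ($o{\left(L,I \right)} = 7 - L I = 7 - I L$)
$o^{2}{\left(Q{\left(-2,-4 \right)},E{\left(-2,6 \right)} \right)} = \left(7 - 3 \left(-10 - 2\right)\right)^{2} = \left(7 - 3 \left(-12\right)\right)^{2} = \left(7 + 36\right)^{2} = 43^{2} = 1849$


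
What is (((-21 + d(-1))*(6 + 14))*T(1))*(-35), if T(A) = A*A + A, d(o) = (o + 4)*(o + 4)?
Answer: 16800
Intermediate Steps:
d(o) = (4 + o)² (d(o) = (4 + o)*(4 + o) = (4 + o)²)
T(A) = A + A² (T(A) = A² + A = A + A²)
(((-21 + d(-1))*(6 + 14))*T(1))*(-35) = (((-21 + (4 - 1)²)*(6 + 14))*(1*(1 + 1)))*(-35) = (((-21 + 3²)*20)*(1*2))*(-35) = (((-21 + 9)*20)*2)*(-35) = (-12*20*2)*(-35) = -240*2*(-35) = -480*(-35) = 16800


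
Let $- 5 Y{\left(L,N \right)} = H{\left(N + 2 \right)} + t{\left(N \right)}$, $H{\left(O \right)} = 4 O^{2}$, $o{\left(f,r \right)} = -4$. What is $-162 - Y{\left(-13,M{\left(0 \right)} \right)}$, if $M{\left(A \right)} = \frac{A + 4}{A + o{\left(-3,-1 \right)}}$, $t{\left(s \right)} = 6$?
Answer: $-160$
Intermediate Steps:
$M{\left(A \right)} = \frac{4 + A}{-4 + A}$ ($M{\left(A \right)} = \frac{A + 4}{A - 4} = \frac{4 + A}{-4 + A}$)
$Y{\left(L,N \right)} = - \frac{6}{5} - \frac{4 \left(2 + N\right)^{2}}{5}$ ($Y{\left(L,N \right)} = - \frac{4 \left(N + 2\right)^{2} + 6}{5} = - \frac{4 \left(2 + N\right)^{2} + 6}{5} = - \frac{6 + 4 \left(2 + N\right)^{2}}{5} = - \frac{6}{5} - \frac{4 \left(2 + N\right)^{2}}{5}$)
$-162 - Y{\left(-13,M{\left(0 \right)} \right)} = -162 - \left(- \frac{6}{5} - \frac{4 \left(2 + \frac{4 + 0}{-4 + 0}\right)^{2}}{5}\right) = -162 - \left(- \frac{6}{5} - \frac{4 \left(2 + \frac{1}{-4} \cdot 4\right)^{2}}{5}\right) = -162 - \left(- \frac{6}{5} - \frac{4 \left(2 - 1\right)^{2}}{5}\right) = -162 - \left(- \frac{6}{5} - \frac{4 \cdot 1^{2}}{5}\right) = -162 - \left(- \frac{6}{5} - \frac{4}{5}\right) = -162 - -2 = -162 + 2 = -160$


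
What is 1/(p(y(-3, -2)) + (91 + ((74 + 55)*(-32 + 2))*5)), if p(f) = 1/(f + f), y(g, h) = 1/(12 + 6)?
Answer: -1/19250 ≈ -5.1948e-5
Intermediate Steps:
y(g, h) = 1/18
p(f) = 1/(2*f)
1/(p(y(-3, -2)) + (91 + ((74 + 55)*(-32 + 2))*5)) = 1/(1/(2*(1/18)) + (91 + ((74 + 55)*(-32 + 2))*5)) = 1/((½)*18 + (91 + (129*(-30))*5)) = 1/(9 + (91 - 3870*5)) = 1/(9 + (91 - 19350)) = 1/(9 - 19259) = 1/(-19250) = -1/19250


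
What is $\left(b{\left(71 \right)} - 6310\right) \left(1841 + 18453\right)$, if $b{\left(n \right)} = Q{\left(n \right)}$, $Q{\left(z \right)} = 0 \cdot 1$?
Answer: $-128055140$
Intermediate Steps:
$Q{\left(z \right)} = 0$
$b{\left(n \right)} = 0$
$\left(b{\left(71 \right)} - 6310\right) \left(1841 + 18453\right) = \left(0 - 6310\right) \left(1841 + 18453\right) = \left(-6310\right) 20294 = -128055140$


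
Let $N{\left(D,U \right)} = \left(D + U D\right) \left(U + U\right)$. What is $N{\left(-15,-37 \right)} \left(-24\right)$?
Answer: $959040$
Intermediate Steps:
$N{\left(D,U \right)} = 2 U \left(D + D U\right)$ ($N{\left(D,U \right)} = \left(D + D U\right) 2 U = 2 U \left(D + D U\right)$)
$N{\left(-15,-37 \right)} \left(-24\right) = 2 \left(-15\right) \left(-37\right) \left(1 - 37\right) \left(-24\right) = 2 \left(-15\right) \left(-37\right) \left(-36\right) \left(-24\right) = \left(-39960\right) \left(-24\right) = 959040$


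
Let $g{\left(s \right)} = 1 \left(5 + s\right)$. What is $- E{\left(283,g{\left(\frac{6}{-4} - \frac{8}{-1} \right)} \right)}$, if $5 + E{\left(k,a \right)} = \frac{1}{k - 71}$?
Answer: $\frac{1059}{212} \approx 4.9953$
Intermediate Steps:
$g{\left(s \right)} = 5 + s$
$E{\left(k,a \right)} = -5 + \frac{1}{-71 + k}$ ($E{\left(k,a \right)} = -5 + \frac{1}{k - 71} = -5 + \frac{1}{-71 + k}$)
$- E{\left(283,g{\left(\frac{6}{-4} - \frac{8}{-1} \right)} \right)} = - \frac{356 - 1415}{-71 + 283} = - \frac{356 - 1415}{212} = - \frac{-1059}{212} = \left(-1\right) \left(- \frac{1059}{212}\right) = \frac{1059}{212}$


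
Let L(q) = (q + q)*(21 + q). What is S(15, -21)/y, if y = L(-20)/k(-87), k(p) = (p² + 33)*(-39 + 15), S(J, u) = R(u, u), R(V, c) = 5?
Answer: 22806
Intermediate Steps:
L(q) = 2*q*(21 + q) (L(q) = (2*q)*(21 + q) = 2*q*(21 + q))
S(J, u) = 5
k(p) = -792 - 24*p² (k(p) = (33 + p²)*(-24) = -792 - 24*p²)
y = 5/22806 (y = (2*(-20)*(21 - 20))/(-792 - 24*(-87)²) = (2*(-20)*1)/(-792 - 24*7569) = -40/(-792 - 181656) = -40/(-182448) = -40*(-1/182448) = 5/22806 ≈ 0.00021924)
S(15, -21)/y = 5/(5/22806) = 5*(22806/5) = 22806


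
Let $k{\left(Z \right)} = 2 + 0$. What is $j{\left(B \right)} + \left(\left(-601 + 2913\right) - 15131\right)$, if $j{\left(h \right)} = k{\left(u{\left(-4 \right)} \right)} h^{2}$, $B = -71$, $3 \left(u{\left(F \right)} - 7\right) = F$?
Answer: $-2737$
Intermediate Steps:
$u{\left(F \right)} = 7 + \frac{F}{3}$
$k{\left(Z \right)} = 2$
$j{\left(h \right)} = 2 h^{2}$
$j{\left(B \right)} + \left(\left(-601 + 2913\right) - 15131\right) = 2 \left(-71\right)^{2} + \left(\left(-601 + 2913\right) - 15131\right) = 2 \cdot 5041 + \left(2312 - 15131\right) = 10082 - 12819 = -2737$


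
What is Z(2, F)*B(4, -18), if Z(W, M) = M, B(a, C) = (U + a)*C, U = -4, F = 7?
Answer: 0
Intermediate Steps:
B(a, C) = C*(-4 + a) (B(a, C) = (-4 + a)*C = C*(-4 + a))
Z(2, F)*B(4, -18) = 7*(-18*(-4 + 4)) = 7*(-18*0) = 7*0 = 0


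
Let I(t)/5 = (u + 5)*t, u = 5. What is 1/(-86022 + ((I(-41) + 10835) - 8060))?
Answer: -1/85297 ≈ -1.1724e-5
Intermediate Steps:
I(t) = 50*t (I(t) = 5*((5 + 5)*t) = 5*(10*t) = 50*t)
1/(-86022 + ((I(-41) + 10835) - 8060)) = 1/(-86022 + ((50*(-41) + 10835) - 8060)) = 1/(-86022 + ((-2050 + 10835) - 8060)) = 1/(-86022 + (8785 - 8060)) = 1/(-86022 + 725) = 1/(-85297) = -1/85297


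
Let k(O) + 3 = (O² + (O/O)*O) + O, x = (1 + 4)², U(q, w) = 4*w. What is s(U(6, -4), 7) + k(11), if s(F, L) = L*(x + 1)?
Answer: 322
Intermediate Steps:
x = 25 (x = 5² = 25)
s(F, L) = 26*L (s(F, L) = L*(25 + 1) = L*26 = 26*L)
k(O) = -3 + O² + 2*O (k(O) = -3 + ((O² + (O/O)*O) + O) = -3 + ((O² + 1*O) + O) = -3 + ((O² + O) + O) = -3 + ((O + O²) + O) = -3 + (O² + 2*O) = -3 + O² + 2*O)
s(U(6, -4), 7) + k(11) = 26*7 + (-3 + 11² + 2*11) = 182 + (-3 + 121 + 22) = 182 + 140 = 322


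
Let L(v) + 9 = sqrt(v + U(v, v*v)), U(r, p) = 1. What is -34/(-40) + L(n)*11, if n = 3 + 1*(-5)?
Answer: -1963/20 + 11*I ≈ -98.15 + 11.0*I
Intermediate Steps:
n = -2 (n = 3 - 5 = -2)
L(v) = -9 + sqrt(1 + v) (L(v) = -9 + sqrt(v + 1) = -9 + sqrt(1 + v))
-34/(-40) + L(n)*11 = -34/(-40) + (-9 + sqrt(1 - 2))*11 = -34*(-1/40) + (-9 + sqrt(-1))*11 = 17/20 + (-9 + I)*11 = 17/20 + (-99 + 11*I) = -1963/20 + 11*I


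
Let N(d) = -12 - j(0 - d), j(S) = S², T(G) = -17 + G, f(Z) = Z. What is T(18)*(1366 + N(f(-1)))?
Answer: 1353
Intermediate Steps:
N(d) = -12 - d² (N(d) = -12 - (0 - d)² = -12 - (-d)² = -12 - d²)
T(18)*(1366 + N(f(-1))) = (-17 + 18)*(1366 + (-12 - 1*(-1)²)) = 1*(1366 + (-12 - 1*1)) = 1*(1366 + (-12 - 1)) = 1*(1366 - 13) = 1*1353 = 1353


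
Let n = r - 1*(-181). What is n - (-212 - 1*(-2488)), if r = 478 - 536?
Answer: -2153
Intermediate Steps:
r = -58
n = 123 (n = -58 - 1*(-181) = -58 + 181 = 123)
n - (-212 - 1*(-2488)) = 123 - (-212 - 1*(-2488)) = 123 - (-212 + 2488) = 123 - 1*2276 = 123 - 2276 = -2153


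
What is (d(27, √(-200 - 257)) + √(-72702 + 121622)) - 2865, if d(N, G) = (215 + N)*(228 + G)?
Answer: 52311 + 2*√12230 + 242*I*√457 ≈ 52532.0 + 5173.4*I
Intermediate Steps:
(d(27, √(-200 - 257)) + √(-72702 + 121622)) - 2865 = ((49020 + 215*√(-200 - 257) + 228*27 + √(-200 - 257)*27) + √(-72702 + 121622)) - 2865 = ((49020 + 215*√(-457) + 6156 + √(-457)*27) + √48920) - 2865 = ((49020 + 215*(I*√457) + 6156 + (I*√457)*27) + 2*√12230) - 2865 = ((49020 + 215*I*√457 + 6156 + 27*I*√457) + 2*√12230) - 2865 = ((55176 + 242*I*√457) + 2*√12230) - 2865 = (55176 + 2*√12230 + 242*I*√457) - 2865 = 52311 + 2*√12230 + 242*I*√457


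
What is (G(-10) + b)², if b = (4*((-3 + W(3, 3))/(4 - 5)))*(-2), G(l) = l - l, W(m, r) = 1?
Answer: 256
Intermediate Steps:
G(l) = 0
b = -16 (b = (4*((-3 + 1)/(4 - 5)))*(-2) = (4*(-2/(-1)))*(-2) = (4*(-2*(-1)))*(-2) = (4*2)*(-2) = 8*(-2) = -16)
(G(-10) + b)² = (0 - 16)² = (-16)² = 256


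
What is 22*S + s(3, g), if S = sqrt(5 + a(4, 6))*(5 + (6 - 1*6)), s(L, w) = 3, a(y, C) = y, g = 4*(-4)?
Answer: 333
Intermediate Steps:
g = -16
S = 15 (S = sqrt(5 + 4)*(5 + (6 - 1*6)) = sqrt(9)*(5 + (6 - 6)) = 3*(5 + 0) = 3*5 = 15)
22*S + s(3, g) = 22*15 + 3 = 330 + 3 = 333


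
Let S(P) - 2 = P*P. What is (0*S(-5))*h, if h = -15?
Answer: 0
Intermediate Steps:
S(P) = 2 + P² (S(P) = 2 + P*P = 2 + P²)
(0*S(-5))*h = (0*(2 + (-5)²))*(-15) = (0*(2 + 25))*(-15) = (0*27)*(-15) = 0*(-15) = 0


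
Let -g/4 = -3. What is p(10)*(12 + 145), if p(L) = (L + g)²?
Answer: 75988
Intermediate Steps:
g = 12 (g = -4*(-3) = 12)
p(L) = (12 + L)² (p(L) = (L + 12)² = (12 + L)²)
p(10)*(12 + 145) = (12 + 10)²*(12 + 145) = 22²*157 = 484*157 = 75988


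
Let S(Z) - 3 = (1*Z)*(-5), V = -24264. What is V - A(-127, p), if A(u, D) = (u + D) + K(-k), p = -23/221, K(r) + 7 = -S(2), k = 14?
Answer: -5334254/221 ≈ -24137.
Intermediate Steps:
S(Z) = 3 - 5*Z (S(Z) = 3 + (1*Z)*(-5) = 3 + Z*(-5) = 3 - 5*Z)
K(r) = 0 (K(r) = -7 - (3 - 5*2) = -7 - (3 - 10) = -7 - 1*(-7) = -7 + 7 = 0)
p = -23/221 (p = -23*1/221 = -23/221 ≈ -0.10407)
A(u, D) = D + u (A(u, D) = (u + D) + 0 = (D + u) + 0 = D + u)
V - A(-127, p) = -24264 - (-23/221 - 127) = -24264 - 1*(-28090/221) = -24264 + 28090/221 = -5334254/221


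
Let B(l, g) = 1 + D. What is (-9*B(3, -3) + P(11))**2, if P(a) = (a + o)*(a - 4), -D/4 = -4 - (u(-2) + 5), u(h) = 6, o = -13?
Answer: 316969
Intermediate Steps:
D = 60 (D = -4*(-4 - (6 + 5)) = -4*(-4 - 1*11) = -4*(-4 - 11) = -4*(-15) = 60)
B(l, g) = 61 (B(l, g) = 1 + 60 = 61)
P(a) = (-13 + a)*(-4 + a) (P(a) = (a - 13)*(a - 4) = (-13 + a)*(-4 + a))
(-9*B(3, -3) + P(11))**2 = (-9*61 + (52 + 11**2 - 17*11))**2 = (-549 + (52 + 121 - 187))**2 = (-549 - 14)**2 = (-563)**2 = 316969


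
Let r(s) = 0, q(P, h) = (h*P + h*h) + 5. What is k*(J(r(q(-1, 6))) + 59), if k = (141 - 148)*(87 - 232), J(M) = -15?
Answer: 44660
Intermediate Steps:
q(P, h) = 5 + h² + P*h (q(P, h) = (P*h + h²) + 5 = (h² + P*h) + 5 = 5 + h² + P*h)
k = 1015 (k = -7*(-145) = 1015)
k*(J(r(q(-1, 6))) + 59) = 1015*(-15 + 59) = 1015*44 = 44660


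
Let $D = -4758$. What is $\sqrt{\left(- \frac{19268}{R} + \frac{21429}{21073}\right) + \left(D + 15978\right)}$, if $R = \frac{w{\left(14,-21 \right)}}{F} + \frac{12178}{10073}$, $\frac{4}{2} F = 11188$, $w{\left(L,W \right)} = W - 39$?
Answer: $\frac{i \sqrt{153704531771658344875363810}}{177854413087} \approx 69.707 i$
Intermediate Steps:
$w{\left(L,W \right)} = -39 + W$
$F = 5594$ ($F = \frac{1}{2} \cdot 11188 = 5594$)
$R = \frac{33759676}{28174181}$ ($R = \frac{-39 - 21}{5594} + \frac{12178}{10073} = \left(-60\right) \frac{1}{5594} + 12178 \cdot \frac{1}{10073} = - \frac{30}{2797} + \frac{12178}{10073} = \frac{33759676}{28174181} \approx 1.1982$)
$\sqrt{\left(- \frac{19268}{R} + \frac{21429}{21073}\right) + \left(D + 15978\right)} = \sqrt{\left(- \frac{19268}{\frac{33759676}{28174181}} + \frac{21429}{21073}\right) + \left(-4758 + 15978\right)} = \sqrt{\left(\left(-19268\right) \frac{28174181}{33759676} + 21429 \cdot \frac{1}{21073}\right) + 11220} = \sqrt{\left(- \frac{135715029877}{8439919} + \frac{21429}{21073}\right) + 11220} = \sqrt{- \frac{2859741965573770}{177854413087} + 11220} = \sqrt{- \frac{864215450737630}{177854413087}} = \frac{i \sqrt{153704531771658344875363810}}{177854413087}$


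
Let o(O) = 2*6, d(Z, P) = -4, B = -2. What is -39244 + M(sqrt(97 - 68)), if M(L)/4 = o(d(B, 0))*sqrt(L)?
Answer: -39244 + 48*29**(1/4) ≈ -39133.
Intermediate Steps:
o(O) = 12
M(L) = 48*sqrt(L) (M(L) = 4*(12*sqrt(L)) = 48*sqrt(L))
-39244 + M(sqrt(97 - 68)) = -39244 + 48*sqrt(sqrt(97 - 68)) = -39244 + 48*sqrt(sqrt(29)) = -39244 + 48*29**(1/4)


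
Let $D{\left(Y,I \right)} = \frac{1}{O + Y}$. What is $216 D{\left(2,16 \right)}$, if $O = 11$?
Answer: $\frac{216}{13} \approx 16.615$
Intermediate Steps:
$D{\left(Y,I \right)} = \frac{1}{11 + Y}$
$216 D{\left(2,16 \right)} = \frac{216}{11 + 2} = \frac{216}{13}$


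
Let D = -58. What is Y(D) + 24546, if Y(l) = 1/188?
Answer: 4614649/188 ≈ 24546.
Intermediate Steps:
Y(l) = 1/188
Y(D) + 24546 = 1/188 + 24546 = 4614649/188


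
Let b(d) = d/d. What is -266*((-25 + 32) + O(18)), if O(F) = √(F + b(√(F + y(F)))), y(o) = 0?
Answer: -1862 - 266*√19 ≈ -3021.5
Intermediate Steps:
b(d) = 1
O(F) = √(1 + F) (O(F) = √(F + 1) = √(1 + F))
-266*((-25 + 32) + O(18)) = -266*((-25 + 32) + √(1 + 18)) = -266*(7 + √19) = -1862 - 266*√19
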